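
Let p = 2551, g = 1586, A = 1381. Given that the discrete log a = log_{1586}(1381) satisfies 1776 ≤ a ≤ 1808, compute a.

1781

Compute 1586^1776 mod 2551 = 1351, then multiply by 1586 repeatedly:
  1586^1776=1351  1586^1777=2397  1586^1778=652  1586^1779=917  1586^1780=292
  1586^1781=1381
Found 1381 at exponent 1781.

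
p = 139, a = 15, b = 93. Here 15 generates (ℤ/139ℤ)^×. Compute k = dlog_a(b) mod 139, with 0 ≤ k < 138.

79

Baby-step giant-step with m = ceil(sqrt(138)) = 12.
Baby table (15^j mod 139 for j=0..11):
  0:1  1:15  2:86  3:39  4:29  5:18  6:131  7:19
  8:7  9:105  10:46  11:134
Giant step factor: 15^(-12) ≡ 63 (mod 139).
Scan 93·63^i mod 139 for i = 0, 1, …:
  i=0: 93   i=1: 21   i=2: 72   i=3: 88
  i=4: 123   i=5: 104   i=6: 19
Match at i=6, j=7: k = 6·12 + 7 = 79.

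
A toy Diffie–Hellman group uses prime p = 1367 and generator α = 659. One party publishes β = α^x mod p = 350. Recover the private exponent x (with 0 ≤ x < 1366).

5

Baby-step giant-step with m = ceil(sqrt(1366)) = 37.
Baby table (659^j mod 1367 for j=0..36):
  0:1  1:659  2:942  3:160  4:181  5:350  6:994  7:253
  8:1320  9:468  10:837  11:682  12:1062  13:1321  14:1127  15:412
  16:842  17:1243  18:304  19:754  20:665  21:795  22:344  23:1141
  24:69  25:360  26:749  27:104  28:186  29:911  30:236  31:1053
  32:858  33:851  34:339  35:580  36:827
Giant step factor: 659^(-37) ≡ 320 (mod 1367).
Scan 350·320^i mod 1367 for i = 0, 1, …:
  i=0: 350
Match at i=0, j=5: x = 0·37 + 5 = 5.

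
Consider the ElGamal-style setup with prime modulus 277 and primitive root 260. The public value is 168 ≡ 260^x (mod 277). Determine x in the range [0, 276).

147

Baby-step giant-step with m = ceil(sqrt(276)) = 17.
Baby table (260^j mod 277 for j=0..16):
  0:1  1:260  2:12  3:73  4:144  5:45  6:66  7:263
  8:238  9:109  10:86  11:200  12:201  13:184  14:196  15:269
  16:136
Giant step factor: 260^(-17) ≡ 176 (mod 277).
Scan 168·176^i mod 277 for i = 0, 1, …:
  i=0: 168   i=1: 206   i=2: 246   i=3: 84
  i=4: 103   i=5: 123   i=6: 42   i=7: 190
  i=8: 200
Match at i=8, j=11: x = 8·17 + 11 = 147.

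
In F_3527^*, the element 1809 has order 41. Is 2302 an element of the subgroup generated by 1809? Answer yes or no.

2302 ∈ ⟨1809⟩ iff 2302^41 ≡ 1 (mod 3527), since |⟨1809⟩| = 41.
2302^41 mod 3527 = 1860.
Since 1860 ≠ 1, 2302 does not lie in the subgroup.

no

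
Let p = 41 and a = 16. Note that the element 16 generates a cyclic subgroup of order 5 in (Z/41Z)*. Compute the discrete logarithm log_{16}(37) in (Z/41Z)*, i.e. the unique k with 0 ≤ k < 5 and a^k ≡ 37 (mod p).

3

Successive powers of 16 modulo 41:
  16^0=1  16^1=16  16^2=10  16^3=37
So 16^3 ≡ 37 (mod 41), giving k = 3.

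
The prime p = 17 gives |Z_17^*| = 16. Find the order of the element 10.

The order of 10 must divide p − 1 = 16 = 2^4.
Divisors: 1, 2, 4, 8, 16.
Check each in increasing order: 10^1 ≡ 10;  10^2 ≡ 15;  10^4 ≡ 4;  10^8 ≡ 16;  10^16 ≡ 1.
Smallest exponent giving 1 is 16.

16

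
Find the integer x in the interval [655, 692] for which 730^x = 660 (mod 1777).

668

Compute 730^655 mod 1777 = 831, then multiply by 730 repeatedly:
  730^655=831  730^656=673  730^657=838  730^658=452  730^659=1215
  730^660=227  730^661=449  730^662=802  730^663=827  730^664=1307
  730^665=1638  730^666=1596  730^667=1145  730^668=660
Found 660 at exponent 668.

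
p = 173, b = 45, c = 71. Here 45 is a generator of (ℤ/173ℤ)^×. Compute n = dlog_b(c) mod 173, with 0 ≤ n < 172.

39

Baby-step giant-step with m = ceil(sqrt(172)) = 14.
Baby table (45^j mod 173 for j=0..13):
  0:1  1:45  2:122  3:127  4:6  5:97  6:40  7:70
  8:36  9:63  10:67  11:74  12:43  13:32
Giant step factor: 45^(-14) ≡ 34 (mod 173).
Scan 71·34^i mod 173 for i = 0, 1, …:
  i=0: 71   i=1: 165   i=2: 74
Match at i=2, j=11: n = 2·14 + 11 = 39.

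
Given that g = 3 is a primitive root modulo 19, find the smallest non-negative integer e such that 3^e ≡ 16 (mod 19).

10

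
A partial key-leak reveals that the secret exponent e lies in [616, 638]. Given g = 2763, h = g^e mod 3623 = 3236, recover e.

624

Compute 2763^616 mod 3623 = 1789, then multiply by 2763 repeatedly:
  2763^616=1789  2763^617=1235  2763^618=3062  2763^619=601  2763^620=1229
  2763^621=976  2763^622=1176  2763^623=3080  2763^624=3236
Found 3236 at exponent 624.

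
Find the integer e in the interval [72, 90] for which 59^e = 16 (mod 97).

Compute 59^72 mod 97 = 22, then multiply by 59 repeatedly:
  59^72=22  59^73=37  59^74=49  59^75=78  59^76=43
  59^77=15  59^78=12  59^79=29  59^80=62  59^81=69
  59^82=94  59^83=17  59^84=33  59^85=7  59^86=25
  59^87=20  59^88=16
Found 16 at exponent 88.

88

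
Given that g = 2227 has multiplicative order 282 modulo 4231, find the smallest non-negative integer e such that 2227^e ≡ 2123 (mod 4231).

105

Baby-step giant-step with m = ceil(sqrt(282)) = 17.
Baby table (2227^j mod 4231 for j=0..16):
  0:1  1:2227  2:797  3:2130  4:559  5:979  6:1268  7:1759
  8:3618  9:1462  10:2235  11:1689  12:44  13:675  14:1220  15:638
  16:3441
Giant step factor: 2227^(-17) ≡ 3408 (mod 4231).
Scan 2123·3408^i mod 4231 for i = 0, 1, …:
  i=0: 2123   i=1: 174   i=2: 652   i=3: 741
  i=4: 3652   i=5: 2645   i=6: 2130
Match at i=6, j=3: e = 6·17 + 3 = 105.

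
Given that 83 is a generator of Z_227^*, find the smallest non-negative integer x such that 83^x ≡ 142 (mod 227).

173

Baby-step giant-step with m = ceil(sqrt(226)) = 16.
Baby table (83^j mod 227 for j=0..15):
  0:1  1:83  2:79  3:201  4:112  5:216  6:222  7:39
  8:59  9:130  10:121  11:55  12:25  13:32  14:159  15:31
Giant step factor: 83^(-16) ≡ 3 (mod 227).
Scan 142·3^i mod 227 for i = 0, 1, …:
  i=0: 142   i=1: 199   i=2: 143   i=3: 202
  i=4: 152   i=5: 2   i=6: 6   i=7: 18
  i=8: 54   i=9: 162   i=10: 32
Match at i=10, j=13: x = 10·16 + 13 = 173.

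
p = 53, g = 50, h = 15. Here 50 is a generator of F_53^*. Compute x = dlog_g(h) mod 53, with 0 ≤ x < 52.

16

Successive powers of 50 modulo 53:
  50^0=1  50^1=50  50^2=9  50^3=26  50^4=28  50^5=22
  50^6=40  50^7=39  50^8=42  50^9=33  50^10=7  50^11=32
  50^12=10  50^13=23  50^14=37  50^15=48  50^16=15
So 50^16 ≡ 15 (mod 53), giving x = 16.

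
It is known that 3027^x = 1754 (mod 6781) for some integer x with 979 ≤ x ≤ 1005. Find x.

Compute 3027^979 mod 6781 = 3608, then multiply by 3027 repeatedly:
  3027^979=3608  3027^980=4006  3027^981=1734  3027^982=324  3027^983=4284
  3027^984=2396  3027^985=3803  3027^986=4324  3027^987=1418  3027^988=6694
  3027^989=1110  3027^990=3375  3027^991=3939  3027^992=2355  3027^993=1754
Found 1754 at exponent 993.

993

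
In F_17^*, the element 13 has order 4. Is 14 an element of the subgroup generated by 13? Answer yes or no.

⟨13⟩ has order 4; its elements mod 17 are {1, 4, 13, 16}.
14 is not in this set.

no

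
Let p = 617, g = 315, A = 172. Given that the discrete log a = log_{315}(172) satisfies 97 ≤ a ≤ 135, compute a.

100

Compute 315^97 mod 617 = 193, then multiply by 315 repeatedly:
  315^97=193  315^98=329  315^99=596  315^100=172
Found 172 at exponent 100.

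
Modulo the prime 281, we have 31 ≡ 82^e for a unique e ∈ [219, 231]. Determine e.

226

Compute 82^219 mod 281 = 71, then multiply by 82 repeatedly:
  82^219=71  82^220=202  82^221=266  82^222=175  82^223=19
  82^224=153  82^225=182  82^226=31
Found 31 at exponent 226.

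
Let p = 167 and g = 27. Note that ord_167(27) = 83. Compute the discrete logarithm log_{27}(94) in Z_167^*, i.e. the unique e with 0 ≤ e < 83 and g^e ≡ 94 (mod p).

53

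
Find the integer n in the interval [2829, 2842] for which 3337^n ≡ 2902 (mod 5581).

2832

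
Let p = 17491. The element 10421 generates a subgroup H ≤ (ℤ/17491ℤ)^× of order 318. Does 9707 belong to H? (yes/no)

yes

9707 ∈ ⟨10421⟩ iff 9707^318 ≡ 1 (mod 17491), since |⟨10421⟩| = 318.
9707^318 mod 17491 = 1.
Since 1 = 1, 9707 lies in the subgroup.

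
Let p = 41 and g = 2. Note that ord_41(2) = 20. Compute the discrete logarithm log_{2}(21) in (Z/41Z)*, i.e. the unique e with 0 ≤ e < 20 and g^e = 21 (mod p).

19

Successive powers of 2 modulo 41:
  2^0=1  2^1=2  2^2=4  2^3=8  2^4=16  2^5=32
  2^6=23  2^7=5  2^8=10  2^9=20  2^10=40  2^11=39
  2^12=37  2^13=33  2^14=25  2^15=9  2^16=18  2^17=36
  2^18=31  2^19=21
So 2^19 ≡ 21 (mod 41), giving e = 19.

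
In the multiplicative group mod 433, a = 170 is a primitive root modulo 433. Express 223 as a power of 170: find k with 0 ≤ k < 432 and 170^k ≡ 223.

284

Baby-step giant-step with m = ceil(sqrt(432)) = 21.
Baby table (170^j mod 433 for j=0..20):
  0:1  1:170  2:322  3:182  4:197  5:149  6:216  7:348
  8:272  9:342  10:118  11:142  12:325  13:259  14:297  15:262
  16:374  17:362  18:54  19:87  20:68
Giant step factor: 170^(-21) ≡ 314 (mod 433).
Scan 223·314^i mod 433 for i = 0, 1, …:
  i=0: 223   i=1: 309   i=2: 34   i=3: 284
  i=4: 411   i=5: 20   i=6: 218   i=7: 38
  i=8: 241   i=9: 332   i=10: 328   i=11: 371
  i=12: 17   i=13: 142
Match at i=13, j=11: k = 13·21 + 11 = 284.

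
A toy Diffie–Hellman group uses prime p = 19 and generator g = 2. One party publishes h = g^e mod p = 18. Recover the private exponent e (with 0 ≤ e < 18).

9

Successive powers of 2 modulo 19:
  2^0=1  2^1=2  2^2=4  2^3=8  2^4=16  2^5=13
  2^6=7  2^7=14  2^8=9  2^9=18
So 2^9 ≡ 18 (mod 19), giving e = 9.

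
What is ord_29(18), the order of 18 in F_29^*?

The order of 18 must divide p − 1 = 28 = 2^2 · 7.
Divisors: 1, 2, 4, 7, 14, 28.
Check each in increasing order: 18^1 ≡ 18;  18^2 ≡ 5;  18^4 ≡ 25;  18^7 ≡ 17;  18^14 ≡ 28;  18^28 ≡ 1.
Smallest exponent giving 1 is 28.

28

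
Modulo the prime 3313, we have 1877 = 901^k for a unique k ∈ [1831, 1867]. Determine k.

1836

Compute 901^1831 mod 3313 = 2868, then multiply by 901 repeatedly:
  901^1831=2868  901^1832=3241  901^1833=1388  901^1834=1587  901^1835=1984
  901^1836=1877
Found 1877 at exponent 1836.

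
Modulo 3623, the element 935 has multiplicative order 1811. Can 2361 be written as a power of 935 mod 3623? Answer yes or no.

2361 ∈ ⟨935⟩ iff 2361^1811 ≡ 1 (mod 3623), since |⟨935⟩| = 1811.
2361^1811 mod 3623 = 3622.
Since 3622 ≠ 1, 2361 does not lie in the subgroup.

no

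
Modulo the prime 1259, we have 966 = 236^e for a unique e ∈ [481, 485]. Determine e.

483

Compute 236^481 mod 1259 = 532, then multiply by 236 repeatedly:
  236^481=532  236^482=911  236^483=966
Found 966 at exponent 483.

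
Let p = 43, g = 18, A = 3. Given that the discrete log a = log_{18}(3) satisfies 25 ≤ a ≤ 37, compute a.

Compute 18^25 mod 43 = 30, then multiply by 18 repeatedly:
  18^25=30  18^26=24  18^27=2  18^28=36  18^29=3
Found 3 at exponent 29.

29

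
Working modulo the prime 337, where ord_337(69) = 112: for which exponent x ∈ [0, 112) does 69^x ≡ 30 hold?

21

Baby-step giant-step with m = ceil(sqrt(112)) = 11.
Baby table (69^j mod 337 for j=0..10):
  0:1  1:69  2:43  3:271  4:164  5:195  6:312  7:297
  8:273  9:302  10:281
Giant step factor: 69^(-11) ≡ 88 (mod 337).
Scan 30·88^i mod 337 for i = 0, 1, …:
  i=0: 30   i=1: 281
Match at i=1, j=10: x = 1·11 + 10 = 21.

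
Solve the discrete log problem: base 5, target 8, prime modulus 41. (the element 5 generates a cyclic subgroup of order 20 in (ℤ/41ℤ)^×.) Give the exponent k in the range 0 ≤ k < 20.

9

Successive powers of 5 modulo 41:
  5^0=1  5^1=5  5^2=25  5^3=2  5^4=10  5^5=9
  5^6=4  5^7=20  5^8=18  5^9=8
So 5^9 ≡ 8 (mod 41), giving k = 9.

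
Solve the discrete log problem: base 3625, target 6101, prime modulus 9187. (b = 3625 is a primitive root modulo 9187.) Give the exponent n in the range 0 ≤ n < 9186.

Baby-step giant-step with m = ceil(sqrt(9186)) = 96.
Baby table (3625^j mod 9187 for j=0..95):
  0:1  1:3625  2:3215  3:5259  4:850  5:3605  6:4211  7:5268
  8:5914  9:4979  10:5607  11:3731  12:1611  13:6130  14:7084  15:1835
  16:487  17:1471  18:3915  19:7147  20:535  21:918  22:2056  23:2343
  24:4587  25:8592  26:2070  27:7158  28:3662  29:8722  30:4783  31:2506
  32:7494  33:8978  34:4896  35:7903  36:3309  37:6090  38:9076  39:1853
  40:1428  41:4219  42:6707  43:4073  44:1116  45:3220  46:5010  47:7738
  48:2339  49:8461  50:4919  51:8595  52:3758  53:7616  54:1065  55:2085
  56:6411  57:5952  58:4924  59:8346  60:1459  61:6350  62:5315  63:1736
  64:9092  65:4731  66:6933  67:5680  68:1933  69:6631  70:4183  71:4825
  72:7764  73:4719  74:181  75:3848  76:3134  77:5618  78:6858  79:228
  80:8857  81:7247  82:4742  83:873  84:4297  85:4660  86:6794  87:7090
  88:5211  89:1403  90:5464  91:9015  92:1216  93:7427  94:4965  95:792
Giant step factor: 3625^(-96) ≡ 294 (mod 9187).
Scan 6101·294^i mod 9187 for i = 0, 1, …:
  i=0: 6101   i=1: 2229   i=2: 3049   i=3: 5267
  i=4: 5082   i=5: 5814   i=6: 534   i=7: 817
  i=8: 1336   i=9: 6930     …   i=66: 4224
  i=67: 1611
Match at i=67, j=12: n = 67·96 + 12 = 6444.

6444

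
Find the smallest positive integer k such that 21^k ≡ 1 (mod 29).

The order of 21 must divide p − 1 = 28 = 2^2 · 7.
Divisors: 1, 2, 4, 7, 14, 28.
Check each in increasing order: 21^1 ≡ 21;  21^2 ≡ 6;  21^4 ≡ 7;  21^7 ≡ 12;  21^14 ≡ 28;  21^28 ≡ 1.
Smallest exponent giving 1 is 28.

28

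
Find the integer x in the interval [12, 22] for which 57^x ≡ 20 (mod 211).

22

Compute 57^12 mod 211 = 25, then multiply by 57 repeatedly:
  57^12=25  57^13=159  57^14=201  57^15=63  57^16=4
  57^17=17  57^18=125  57^19=162  57^20=161  57^21=104
  57^22=20
Found 20 at exponent 22.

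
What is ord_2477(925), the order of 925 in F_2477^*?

2476

The order of 925 must divide p − 1 = 2476 = 2^2 · 619.
Divisors: 1, 2, 4, 619, 1238, 2476.
Check each in increasing order: 925^1 ≡ 925;  925^2 ≡ 1060;  925^4 ≡ 1519;  925^619 ≡ 915;  925^1238 ≡ 2476;  925^2476 ≡ 1.
Smallest exponent giving 1 is 2476.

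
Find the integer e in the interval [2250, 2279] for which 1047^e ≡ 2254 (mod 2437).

2270

Compute 1047^2250 mod 2437 = 1764, then multiply by 1047 repeatedly:
  1047^2250=1764  1047^2251=2099  1047^2252=1916  1047^2253=401  1047^2254=683
  1047^2255=1060  1047^2256=985  1047^2257=444  1047^2258=1838  1047^2259=1593
  1047^2260=963  1047^2261=1780  1047^2262=1792  1047^2263=2171  1047^2264=1753
  1047^2265=330  1047^2266=1893  1047^2267=690  1047^2268=1078  1047^2269=335
  1047^2270=2254
Found 2254 at exponent 2270.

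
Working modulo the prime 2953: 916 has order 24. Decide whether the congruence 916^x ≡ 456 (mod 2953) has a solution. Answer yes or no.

⟨916⟩ has order 24; its elements mod 2953 are {1, 404, 456, 800, 801, 876, 916, 939, 1138, 1226, 1323, 1372, 1581, 1630, 1727, 1815, 2014, 2037, 2077, 2152, 2153, 2497, 2549, 2952}.
456 is in this set.

yes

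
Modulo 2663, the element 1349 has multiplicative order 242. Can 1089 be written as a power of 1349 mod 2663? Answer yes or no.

yes

1089 ∈ ⟨1349⟩ iff 1089^242 ≡ 1 (mod 2663), since |⟨1349⟩| = 242.
1089^242 mod 2663 = 1.
Since 1 = 1, 1089 lies in the subgroup.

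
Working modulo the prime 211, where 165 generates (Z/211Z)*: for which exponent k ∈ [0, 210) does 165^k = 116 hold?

13

Successive powers of 165 modulo 211:
  165^0=1  165^1=165  165^2=6  165^3=146  165^4=36  165^5=32
  165^6=5  165^7=192  165^8=30  165^9=97  165^10=180  165^11=160
  165^12=25  165^13=116
So 165^13 ≡ 116 (mod 211), giving k = 13.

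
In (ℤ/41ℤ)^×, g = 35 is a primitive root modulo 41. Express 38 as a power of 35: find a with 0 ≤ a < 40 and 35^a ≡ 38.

Successive powers of 35 modulo 41:
  35^0=1  35^1=35  35^2=36  35^3=30  35^4=25  35^5=14
  35^6=39  35^7=12  35^8=10  35^9=22  35^10=32  35^11=13
  35^12=4  35^13=17  35^14=21  35^15=38
So 35^15 ≡ 38 (mod 41), giving a = 15.

15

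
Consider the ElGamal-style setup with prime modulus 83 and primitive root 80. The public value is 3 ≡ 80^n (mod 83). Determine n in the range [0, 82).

Baby-step giant-step with m = ceil(sqrt(82)) = 10.
Baby table (80^j mod 83 for j=0..9):
  0:1  1:80  2:9  3:56  4:81  5:6  6:65  7:54
  8:4  9:71
Giant step factor: 80^(-10) ≡ 30 (mod 83).
Scan 3·30^i mod 83 for i = 0, 1, …:
  i=0: 3   i=1: 7   i=2: 44   i=3: 75
  i=4: 9
Match at i=4, j=2: n = 4·10 + 2 = 42.

42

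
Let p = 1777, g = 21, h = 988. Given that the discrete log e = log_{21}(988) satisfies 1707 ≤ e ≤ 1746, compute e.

1723

Compute 21^1707 mod 1777 = 827, then multiply by 21 repeatedly:
  21^1707=827  21^1708=1374  21^1709=422  21^1710=1754  21^1711=1294
  21^1712=519  21^1713=237  21^1714=1423  21^1715=1451  21^1716=262
  21^1717=171  21^1718=37  21^1719=777  21^1720=324  21^1721=1473
  21^1722=724  21^1723=988
Found 988 at exponent 1723.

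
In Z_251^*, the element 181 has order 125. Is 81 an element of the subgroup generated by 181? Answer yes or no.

81 ∈ ⟨181⟩ iff 81^125 ≡ 1 (mod 251), since |⟨181⟩| = 125.
81^125 mod 251 = 1.
Since 1 = 1, 81 lies in the subgroup.

yes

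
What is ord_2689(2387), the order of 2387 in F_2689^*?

The order of 2387 must divide p − 1 = 2688 = 2^7 · 3 · 7.
Divisors: 1, 2, 3, 4, 6, 7, 8, 12, 14, 16, 21, 24, 28, 32, 42, 48, 56, 64, 84, 96, 112, 128, 168, 192, 224, 336, 384, 448, 672, 896, 1344, 2688.
Check each in increasing order: 2387^1 ≡ 2387;  2387^2 ≡ 2467;  2387^3 ≡ 2508;  2387^4 ≡ 882;  2387^6 ≡ 493;  2387^7 ≡ 1698;  2387^8 ≡ 803;  2387^12 ≡ 1039;  2387^14 ≡ 596;  2387^16 ≡ 2138;  2387^21 ≡ 944;  2387^24 ≡ 1232;  2387^28 ≡ 268;  2387^32 ≡ 2433;  2387^42 ≡ 1077;  2387^48 ≡ 1228;  2387^56 ≡ 1910;  2387^64 ≡ 1000;  2387^84 ≡ 970;  2387^96 ≡ 2144;  2387^112 ≡ 1816;  2387^128 ≡ 2381;  2387^168 ≡ 2439;  2387^192 ≡ 1235;  2387^224 ≡ 1142;  2387^336 ≡ 653;  2387^384 ≡ 562;  2387^448 ≡ 2688;  2387^672 ≡ 1547;  2387^896 ≡ 1.
Smallest exponent giving 1 is 896.

896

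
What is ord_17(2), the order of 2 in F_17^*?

The order of 2 must divide p − 1 = 16 = 2^4.
Divisors: 1, 2, 4, 8, 16.
Check each in increasing order: 2^1 ≡ 2;  2^2 ≡ 4;  2^4 ≡ 16;  2^8 ≡ 1.
Smallest exponent giving 1 is 8.

8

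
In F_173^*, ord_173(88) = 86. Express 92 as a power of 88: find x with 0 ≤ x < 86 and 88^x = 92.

67

Baby-step giant-step with m = ceil(sqrt(86)) = 10.
Baby table (88^j mod 173 for j=0..9):
  0:1  1:88  2:132  3:25  4:124  5:13  6:106  7:159
  8:152  9:55
Giant step factor: 88^(-10) ≡ 43 (mod 173).
Scan 92·43^i mod 173 for i = 0, 1, …:
  i=0: 92   i=1: 150   i=2: 49   i=3: 31
  i=4: 122   i=5: 56   i=6: 159
Match at i=6, j=7: x = 6·10 + 7 = 67.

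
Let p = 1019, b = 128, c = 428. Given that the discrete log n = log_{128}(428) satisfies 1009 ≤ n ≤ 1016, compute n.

Compute 128^1009 mod 1019 = 892, then multiply by 128 repeatedly:
  128^1009=892  128^1010=48  128^1011=30  128^1012=783  128^1013=362
  128^1014=481  128^1015=428
Found 428 at exponent 1015.

1015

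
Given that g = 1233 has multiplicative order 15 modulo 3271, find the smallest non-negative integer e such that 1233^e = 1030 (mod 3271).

9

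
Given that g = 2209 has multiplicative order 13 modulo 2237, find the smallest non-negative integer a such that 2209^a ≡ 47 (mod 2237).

Successive powers of 2209 modulo 2237:
  2209^0=1  2209^1=2209  2209^2=784  2209^3=418  2209^4=1718  2209^5=1110
  2209^6=238  2209^7=47
So 2209^7 ≡ 47 (mod 2237), giving a = 7.

7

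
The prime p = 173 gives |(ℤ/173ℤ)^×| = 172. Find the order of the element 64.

86

The order of 64 must divide p − 1 = 172 = 2^2 · 43.
Divisors: 1, 2, 4, 43, 86, 172.
Check each in increasing order: 64^1 ≡ 64;  64^2 ≡ 117;  64^4 ≡ 22;  64^43 ≡ 172;  64^86 ≡ 1.
Smallest exponent giving 1 is 86.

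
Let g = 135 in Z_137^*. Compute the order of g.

68

The order of 135 must divide p − 1 = 136 = 2^3 · 17.
Divisors: 1, 2, 4, 8, 17, 34, 68, 136.
Check each in increasing order: 135^1 ≡ 135;  135^2 ≡ 4;  135^4 ≡ 16;  135^8 ≡ 119;  135^17 ≡ 37;  135^34 ≡ 136;  135^68 ≡ 1.
Smallest exponent giving 1 is 68.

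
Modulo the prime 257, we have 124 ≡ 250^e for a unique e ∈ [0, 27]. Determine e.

10

Compute 250^0 mod 257 = 1, then multiply by 250 repeatedly:
  250^0=1  250^1=250  250^2=49  250^3=171  250^4=88
  250^5=155  250^6=200  250^7=142  250^8=34  250^9=19
  250^10=124
Found 124 at exponent 10.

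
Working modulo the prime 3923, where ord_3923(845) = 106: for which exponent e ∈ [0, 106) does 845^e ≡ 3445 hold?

77

Baby-step giant-step with m = ceil(sqrt(106)) = 11.
Baby table (845^j mod 3923 for j=0..10):
  0:1  1:845  2:39  3:1571  4:1521  5:2424  6:474  7:384
  8:2794  9:3207  10:3045
Giant step factor: 845^(-11) ≡ 627 (mod 3923).
Scan 3445·627^i mod 3923 for i = 0, 1, …:
  i=0: 3445   i=1: 2365   i=2: 3884   i=3: 3008
  i=4: 2976   i=5: 2527   i=6: 3460   i=7: 1
Match at i=7, j=0: e = 7·11 + 0 = 77.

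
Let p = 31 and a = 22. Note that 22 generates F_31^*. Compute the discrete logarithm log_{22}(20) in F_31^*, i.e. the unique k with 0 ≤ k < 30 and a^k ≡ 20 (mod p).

Successive powers of 22 modulo 31:
  22^0=1  22^1=22  22^2=19  22^3=15  22^4=20
So 22^4 ≡ 20 (mod 31), giving k = 4.

4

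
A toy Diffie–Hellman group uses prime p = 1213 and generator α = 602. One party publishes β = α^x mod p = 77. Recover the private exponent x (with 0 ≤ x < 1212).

942

Baby-step giant-step with m = ceil(sqrt(1212)) = 35.
Baby table (602^j mod 1213 for j=0..34):
  0:1  1:602  2:930  3:667  4:31  5:467  6:931  7:56
  8:961  9:1134  10:962  11:523  12:679  13:1190  14:710  15:444
  16:428  17:500  18:176  19:421  20:1138  21:944  22:604  23:921
  24:101  25:152  26:529  27:652  28:705  29:1073  30:630  31:804
  32:21  33:512  34:122
Giant step factor: 602^(-35) ≡ 327 (mod 1213).
Scan 77·327^i mod 1213 for i = 0, 1, …:
  i=0: 77   i=1: 919   i=2: 902   i=3: 195
  i=4: 689   i=5: 898   i=6: 100   i=7: 1162
  i=8: 305   i=9: 269     …   i=25: 601
  i=26: 21
Match at i=26, j=32: x = 26·35 + 32 = 942.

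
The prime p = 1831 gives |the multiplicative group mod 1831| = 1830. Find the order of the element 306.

366

The order of 306 must divide p − 1 = 1830 = 2 · 3 · 5 · 61.
Divisors: 1, 2, 3, 5, 6, 10, 15, 30, 61, 122, 183, 305, 366, 610, 915, 1830.
Check each in increasing order: 306^1 ≡ 306;  306^2 ≡ 255;  306^3 ≡ 1128;  306^5 ≡ 173;  306^6 ≡ 1670;  306^10 ≡ 633;  306^15 ≡ 1480;  306^30 ≡ 524;  306^61 ≡ 1159;  306^122 ≡ 1158;  306^183 ≡ 1830;  306^305 ≡ 673;  306^366 ≡ 1.
Smallest exponent giving 1 is 366.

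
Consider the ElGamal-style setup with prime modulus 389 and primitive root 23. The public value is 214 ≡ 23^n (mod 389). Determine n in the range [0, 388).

262

Baby-step giant-step with m = ceil(sqrt(388)) = 20.
Baby table (23^j mod 389 for j=0..19):
  0:1  1:23  2:140  3:108  4:150  5:338  6:383  7:251
  8:327  9:130  10:267  11:306  12:36  13:50  14:372  15:387
  16:343  17:109  18:173  19:89
Giant step factor: 23^(-20) ≡ 164 (mod 389).
Scan 214·164^i mod 389 for i = 0, 1, …:
  i=0: 214   i=1: 86   i=2: 100   i=3: 62
  i=4: 54   i=5: 298   i=6: 247   i=7: 52
  i=8: 359   i=9: 137   i=10: 295   i=11: 144
  i=12: 276   i=13: 140
Match at i=13, j=2: n = 13·20 + 2 = 262.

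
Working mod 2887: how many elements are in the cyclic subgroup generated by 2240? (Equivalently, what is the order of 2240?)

The order of 2240 must divide p − 1 = 2886 = 2 · 3 · 13 · 37.
Divisors: 1, 2, 3, 6, 13, 26, 37, 39, 74, 78, 111, 222, 481, 962, 1443, 2886.
Check each in increasing order: 2240^1 ≡ 2240;  2240^2 ≡ 2881;  2240^3 ≡ 995;  2240^6 ≡ 2671;  2240^13 ≡ 40;  2240^26 ≡ 1600;  2240^37 ≡ 2806;  2240^39 ≡ 486;  2240^74 ≡ 787;  2240^78 ≡ 2349;  2240^111 ≡ 2654;  2240^222 ≡ 2323;  2240^481 ≡ 699;  2240^962 ≡ 698;  2240^1443 ≡ 2886;  2240^2886 ≡ 1.
Smallest exponent giving 1 is 2886.

2886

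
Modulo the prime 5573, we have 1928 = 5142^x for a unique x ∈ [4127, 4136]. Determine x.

Compute 5142^4127 mod 5573 = 2938, then multiply by 5142 repeatedly:
  5142^4127=2938  5142^4128=4366  5142^4129=1928
Found 1928 at exponent 4129.

4129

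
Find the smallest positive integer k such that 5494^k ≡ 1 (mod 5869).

The order of 5494 must divide p − 1 = 5868 = 2^2 · 3^2 · 163.
Divisors: 1, 2, 3, 4, 6, 9, 12, 18, 36, 163, 326, 489, 652, 978, 1467, 1956, 2934, 5868.
Check each in increasing order: 5494^1 ≡ 5494;  5494^2 ≡ 5638;  5494^3 ≡ 4459;  5494^4 ≡ 540;  5494^6 ≡ 4378;  5494^9 ≡ 1208;  5494^12 ≡ 4599;  5494^18 ≡ 3752;  5494^36 ≡ 3642;  5494^163 ≡ 5576;  5494^326 ≡ 3683;  5494^489 ≡ 777;  5494^652 ≡ 1230;  5494^978 ≡ 5091;  5494^1467 ≡ 1.
Smallest exponent giving 1 is 1467.

1467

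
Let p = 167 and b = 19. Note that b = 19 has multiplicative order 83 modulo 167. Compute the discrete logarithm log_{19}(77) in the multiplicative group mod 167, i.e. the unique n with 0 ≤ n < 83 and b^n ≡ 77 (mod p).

Baby-step giant-step with m = ceil(sqrt(83)) = 10.
Baby table (19^j mod 167 for j=0..9):
  0:1  1:19  2:27  3:12  4:61  5:157  6:144  7:64
  8:47  9:58
Giant step factor: 19^(-10) ≡ 162 (mod 167).
Scan 77·162^i mod 167 for i = 0, 1, …:
  i=0: 77   i=1: 116   i=2: 88   i=3: 61
Match at i=3, j=4: n = 3·10 + 4 = 34.

34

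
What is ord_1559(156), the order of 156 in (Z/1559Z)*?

The order of 156 must divide p − 1 = 1558 = 2 · 19 · 41.
Divisors: 1, 2, 19, 38, 41, 82, 779, 1558.
Check each in increasing order: 156^1 ≡ 156;  156^2 ≡ 951;  156^19 ≡ 1441;  156^38 ≡ 1452;  156^41 ≡ 1205;  156^82 ≡ 596;  156^779 ≡ 1.
Smallest exponent giving 1 is 779.

779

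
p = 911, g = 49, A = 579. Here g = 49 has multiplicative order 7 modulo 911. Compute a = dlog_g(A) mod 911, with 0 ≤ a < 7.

Successive powers of 49 modulo 911:
  49^0=1  49^1=49  49^2=579
So 49^2 ≡ 579 (mod 911), giving a = 2.

2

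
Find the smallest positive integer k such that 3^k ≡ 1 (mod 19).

18

The order of 3 must divide p − 1 = 18 = 2 · 3^2.
Divisors: 1, 2, 3, 6, 9, 18.
Check each in increasing order: 3^1 ≡ 3;  3^2 ≡ 9;  3^3 ≡ 8;  3^6 ≡ 7;  3^9 ≡ 18;  3^18 ≡ 1.
Smallest exponent giving 1 is 18.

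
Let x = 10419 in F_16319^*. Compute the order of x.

8159

The order of 10419 must divide p − 1 = 16318 = 2 · 41 · 199.
Divisors: 1, 2, 41, 82, 199, 398, 8159, 16318.
Check each in increasing order: 10419^1 ≡ 10419;  10419^2 ≡ 1573;  10419^41 ≡ 5591;  10419^82 ≡ 8396;  10419^199 ≡ 578;  10419^398 ≡ 7704;  10419^8159 ≡ 1.
Smallest exponent giving 1 is 8159.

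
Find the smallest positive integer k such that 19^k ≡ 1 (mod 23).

The order of 19 must divide p − 1 = 22 = 2 · 11.
Divisors: 1, 2, 11, 22.
Check each in increasing order: 19^1 ≡ 19;  19^2 ≡ 16;  19^11 ≡ 22;  19^22 ≡ 1.
Smallest exponent giving 1 is 22.

22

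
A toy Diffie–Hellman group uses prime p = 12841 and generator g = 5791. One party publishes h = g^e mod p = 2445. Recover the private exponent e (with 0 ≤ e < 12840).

2099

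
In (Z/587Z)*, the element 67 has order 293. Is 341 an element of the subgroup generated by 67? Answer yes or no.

341 ∈ ⟨67⟩ iff 341^293 ≡ 1 (mod 587), since |⟨67⟩| = 293.
341^293 mod 587 = 586.
Since 586 ≠ 1, 341 does not lie in the subgroup.

no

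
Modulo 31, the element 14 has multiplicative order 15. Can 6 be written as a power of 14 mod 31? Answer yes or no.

no

⟨14⟩ has order 15; its elements mod 31 are {1, 2, 4, 5, 7, 8, 9, 10, 14, 16, 18, 19, 20, 25, 28}.
6 is not in this set.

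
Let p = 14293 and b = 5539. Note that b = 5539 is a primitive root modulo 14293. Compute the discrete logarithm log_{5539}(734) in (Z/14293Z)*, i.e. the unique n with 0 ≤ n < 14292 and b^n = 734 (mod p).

10403

Baby-step giant-step with m = ceil(sqrt(14292)) = 120.
Baby table (5539^j mod 14293 for j=0..119):
  0:1  1:5539  2:7743  3:9477  4:9207  5:149  6:10610  7:10267
  8:11359  9:14008  10:7908  11:8660  12:432  13:5917  14:414  15:6266
  16:3970  17:7196  18:9760  19:4514  20:4589  21:5517  22:229  23:10647
  24:815  25:11990  26:7332  27:5535  28:14173  29:7091  30:14178  31:6200
  32:10014  33:10706  34:13170  35:11451  36:9048  37:5614  38:8671  39:4189
  40:5332  41:4610  42:7492  43:5609  44:9562  45:8353  46:826  47:1454
  48:6747  49:9731  50:1106  51:8730  52:2251  53:4793  54:6326  55:7571
  56:107  57:6660  58:13800  59:13529  60:13225  61:1650  62:6123  63:12301
  64:508  65:12384  66:2869  67:11868  68:3345  69:4227  70:1419  71:12984
  72:10293  73:12443  74:931  75:11329  76:5061  77:4306  78:10210  79:10082
  80:1447  81:10853  82:12702  83:6232  84:1453  85:1208  86:1988  87:5922
  88:13816  89:2102  90:8476  91:10352  92:10505  93:392  94:13045  95:5140
  96:13097  97:7308  98:1236  99:14150  100:8331  101:7605  102:2624  103:12648
  104:7279  105:12121  106:3998  107:5065  108:12169  109:12596  110:5111  111:9689
  112:11449  113:12263  114:4421  115:4010  116:68  117:5034  118:11976  119:1251
Giant step factor: 5539^(-120) ≡ 9730 (mod 14293).
Scan 734·9730^i mod 14293 for i = 0, 1, …:
  i=0: 734   i=1: 9613   i=2: 1098   i=3: 6669
  i=4: 13443   i=5: 5147   i=6: 11931   i=7: 884
  i=8: 11227   i=9: 11604     …   i=85: 2492
  i=86: 6232
Match at i=86, j=83: n = 86·120 + 83 = 10403.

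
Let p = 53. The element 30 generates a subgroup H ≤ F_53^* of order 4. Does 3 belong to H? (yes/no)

no

⟨30⟩ has order 4; its elements mod 53 are {1, 23, 30, 52}.
3 is not in this set.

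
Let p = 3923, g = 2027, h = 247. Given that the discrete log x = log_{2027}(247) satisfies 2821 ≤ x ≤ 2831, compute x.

2829

Compute 2027^2821 mod 3923 = 498, then multiply by 2027 repeatedly:
  2027^2821=498  2027^2822=1235  2027^2823=471  2027^2824=1428  2027^2825=3305
  2027^2826=2674  2027^2827=2535  2027^2828=3238  2027^2829=247
Found 247 at exponent 2829.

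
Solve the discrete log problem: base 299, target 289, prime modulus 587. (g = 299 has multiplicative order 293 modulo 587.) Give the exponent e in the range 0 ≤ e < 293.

151

Baby-step giant-step with m = ceil(sqrt(293)) = 18.
Baby table (299^j mod 587 for j=0..17):
  0:1  1:299  2:177  3:93  4:218  5:25  6:431  7:316
  8:564  9:167  10:38  11:209  12:269  13:12  14:66  15:363
  16:529  17:268
Giant step factor: 299^(-18) ≡ 542 (mod 587).
Scan 289·542^i mod 587 for i = 0, 1, …:
  i=0: 289   i=1: 496   i=2: 573   i=3: 43
  i=4: 413   i=5: 199   i=6: 437   i=7: 293
  i=8: 316
Match at i=8, j=7: e = 8·18 + 7 = 151.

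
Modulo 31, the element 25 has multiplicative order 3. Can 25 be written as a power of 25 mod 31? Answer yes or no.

yes

⟨25⟩ has order 3; its elements mod 31 are {1, 5, 25}.
25 is in this set.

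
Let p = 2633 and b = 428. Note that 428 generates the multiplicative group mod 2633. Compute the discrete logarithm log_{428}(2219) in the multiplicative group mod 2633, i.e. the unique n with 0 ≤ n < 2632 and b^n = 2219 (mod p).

2505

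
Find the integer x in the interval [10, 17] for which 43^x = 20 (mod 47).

17

Compute 43^10 mod 47 = 6, then multiply by 43 repeatedly:
  43^10=6  43^11=23  43^12=2  43^13=39  43^14=32
  43^15=13  43^16=42  43^17=20
Found 20 at exponent 17.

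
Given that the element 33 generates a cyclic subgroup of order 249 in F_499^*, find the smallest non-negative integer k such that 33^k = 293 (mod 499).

52

Baby-step giant-step with m = ceil(sqrt(249)) = 16.
Baby table (33^j mod 499 for j=0..15):
  0:1  1:33  2:91  3:9  4:297  5:320  6:81  7:178
  8:385  9:230  10:105  11:471  12:74  13:446  14:247  15:167
Giant step factor: 33^(-16) ≡ 431 (mod 499).
Scan 293·431^i mod 499 for i = 0, 1, …:
  i=0: 293   i=1: 36   i=2: 47   i=3: 297
Match at i=3, j=4: k = 3·16 + 4 = 52.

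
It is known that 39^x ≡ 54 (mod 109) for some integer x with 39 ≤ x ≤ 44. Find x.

Compute 39^39 mod 109 = 54, then multiply by 39 repeatedly:
  39^39=54
Found 54 at exponent 39.

39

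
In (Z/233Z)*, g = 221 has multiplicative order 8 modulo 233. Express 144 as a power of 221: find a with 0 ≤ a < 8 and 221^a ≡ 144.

2

Successive powers of 221 modulo 233:
  221^0=1  221^1=221  221^2=144
So 221^2 ≡ 144 (mod 233), giving a = 2.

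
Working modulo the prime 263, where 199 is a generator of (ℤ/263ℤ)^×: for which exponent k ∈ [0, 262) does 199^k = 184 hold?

62

Baby-step giant-step with m = ceil(sqrt(262)) = 17.
Baby table (199^j mod 263 for j=0..16):
  0:1  1:199  2:151  3:67  4:183  5:123  6:18  7:163
  8:88  9:154  10:138  11:110  12:61  13:41  14:6  15:142
  16:117
Giant step factor: 199^(-17) ≡ 193 (mod 263).
Scan 184·193^i mod 263 for i = 0, 1, …:
  i=0: 184   i=1: 7   i=2: 36   i=3: 110
Match at i=3, j=11: k = 3·17 + 11 = 62.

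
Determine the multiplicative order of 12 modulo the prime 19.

6

The order of 12 must divide p − 1 = 18 = 2 · 3^2.
Divisors: 1, 2, 3, 6, 9, 18.
Check each in increasing order: 12^1 ≡ 12;  12^2 ≡ 11;  12^3 ≡ 18;  12^6 ≡ 1.
Smallest exponent giving 1 is 6.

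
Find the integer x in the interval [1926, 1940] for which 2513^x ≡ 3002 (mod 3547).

Compute 2513^1926 mod 3547 = 2798, then multiply by 2513 repeatedly:
  2513^1926=2798  2513^1927=1220  2513^1928=1252  2513^1929=87  2513^1930=2264
  2513^1931=44  2513^1932=615  2513^1933=2550  2513^1934=2268  2513^1935=3002
Found 3002 at exponent 1935.

1935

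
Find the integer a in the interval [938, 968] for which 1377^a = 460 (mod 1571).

Compute 1377^938 mod 1571 = 805, then multiply by 1377 repeatedly:
  1377^938=805  1377^939=930  1377^940=245  1377^941=1171  1377^942=621
  1377^943=493  1377^944=189  1377^945=1038  1377^946=1287  1377^947=111
  1377^948=460
Found 460 at exponent 948.

948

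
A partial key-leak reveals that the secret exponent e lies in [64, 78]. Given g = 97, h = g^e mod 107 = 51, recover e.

Compute 97^64 mod 107 = 27, then multiply by 97 repeatedly:
  97^64=27  97^65=51
Found 51 at exponent 65.

65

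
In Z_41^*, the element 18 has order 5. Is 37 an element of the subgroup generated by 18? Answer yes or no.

⟨18⟩ has order 5; its elements mod 41 are {1, 10, 16, 18, 37}.
37 is in this set.

yes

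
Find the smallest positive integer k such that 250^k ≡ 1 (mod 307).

The order of 250 must divide p − 1 = 306 = 2 · 3^2 · 17.
Divisors: 1, 2, 3, 6, 9, 17, 18, 34, 51, 102, 153, 306.
Check each in increasing order: 250^1 ≡ 250;  250^2 ≡ 179;  250^3 ≡ 235;  250^6 ≡ 272;  250^9 ≡ 64;  250^17 ≡ 289;  250^18 ≡ 105;  250^34 ≡ 17;  250^51 ≡ 1.
Smallest exponent giving 1 is 51.

51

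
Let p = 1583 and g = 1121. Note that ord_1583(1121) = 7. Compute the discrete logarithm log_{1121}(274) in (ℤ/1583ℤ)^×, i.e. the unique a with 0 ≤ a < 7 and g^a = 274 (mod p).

3

Successive powers of 1121 modulo 1583:
  1121^0=1  1121^1=1121  1121^2=1322  1121^3=274
So 1121^3 ≡ 274 (mod 1583), giving a = 3.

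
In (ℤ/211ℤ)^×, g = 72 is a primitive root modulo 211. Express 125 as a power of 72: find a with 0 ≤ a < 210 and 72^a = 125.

Baby-step giant-step with m = ceil(sqrt(210)) = 15.
Baby table (72^j mod 211 for j=0..14):
  0:1  1:72  2:120  3:200  4:52  5:157  6:121  7:61
  8:172  9:146  10:173  11:7  12:82  13:207  14:134
Giant step factor: 72^(-15) ≡ 40 (mod 211).
Scan 125·40^i mod 211 for i = 0, 1, …:
  i=0: 125   i=1: 147   i=2: 183   i=3: 146
Match at i=3, j=9: a = 3·15 + 9 = 54.

54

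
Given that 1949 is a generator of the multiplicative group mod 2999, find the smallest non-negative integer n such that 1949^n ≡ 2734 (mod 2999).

Baby-step giant-step with m = ceil(sqrt(2998)) = 55.
Baby table (1949^j mod 2999 for j=0..54):
  0:1  1:1949  2:1867  3:996  4:851  5:152  6:2346  7:1878
  8:1442  9:395  10:2111  11:2710  12:551  13:257  14:60  15:2978
  16:1057  17:2779  18:77  19:123  20:2806  21:1717  22:2548  23:2707
  24:702  25:654  26:71  27:425  28:601  29:1739  30:441  31:1795
  32:1621  33:1382  34:416  35:1054  36:2930  37:474  38:134  39:253
  40:1261  41:1508  42:72  43:2374  44:2468  45:2735  46:1292  47:1947
  48:968  49:261  50:1858  51:1449  52:2042  53:185  54:685
Giant step factor: 1949^(-55) ≡ 1770 (mod 2999).
Scan 2734·1770^i mod 2999 for i = 0, 1, …:
  i=0: 2734   i=1: 1793   i=2: 668   i=3: 754
  i=4: 25   i=5: 2264   i=6: 616   i=7: 1683
  i=8: 903   i=9: 2842     …   i=44: 1286
  i=45: 2978
Match at i=45, j=15: n = 45·55 + 15 = 2490.

2490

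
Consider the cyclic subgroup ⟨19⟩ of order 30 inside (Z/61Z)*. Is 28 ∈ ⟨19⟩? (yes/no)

no

28 ∈ ⟨19⟩ iff 28^30 ≡ 1 (mod 61), since |⟨19⟩| = 30.
28^30 mod 61 = 60.
Since 60 ≠ 1, 28 does not lie in the subgroup.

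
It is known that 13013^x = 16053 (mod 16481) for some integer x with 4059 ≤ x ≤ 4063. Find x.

4062

Compute 13013^4059 mod 16481 = 2729, then multiply by 13013 repeatedly:
  13013^4059=2729  13013^4060=12403  13013^4061=1806  13013^4062=16053
Found 16053 at exponent 4062.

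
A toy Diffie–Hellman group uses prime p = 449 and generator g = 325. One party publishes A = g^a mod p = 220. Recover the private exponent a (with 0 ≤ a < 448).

140

Baby-step giant-step with m = ceil(sqrt(448)) = 22.
Baby table (325^j mod 449 for j=0..21):
  0:1  1:325  2:110  3:279  4:426  5:158  6:164  7:318
  8:80  9:407  10:269  11:319  12:405  13:68  14:99  15:296
  16:114  17:232  18:417  19:376  20:72  21:52
Giant step factor: 325^(-22) ≡ 97 (mod 449).
Scan 220·97^i mod 449 for i = 0, 1, …:
  i=0: 220   i=1: 237   i=2: 90   i=3: 199
  i=4: 445   i=5: 61   i=6: 80
Match at i=6, j=8: a = 6·22 + 8 = 140.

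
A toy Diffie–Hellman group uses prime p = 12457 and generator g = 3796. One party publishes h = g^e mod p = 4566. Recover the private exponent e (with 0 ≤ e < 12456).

Baby-step giant-step with m = ceil(sqrt(12456)) = 112.
Baby table (3796^j mod 12457 for j=0..111):
  0:1  1:3796  2:9324  3:3567  4:12030  5:10975  6:4892  7:9102
  8:7931  9:9964  10:3892  11:30  12:1767  13:5666  14:7354  15:12104
  16:5368  17:9733  18:11463  19:1247  20:12409  21:4647  22:900  23:3182
  24:8039  25:8851  26:1867  27:11556  28:5479  29:7551  30:39  31:11017
  32:2383  33:2086  34:8261  35:4487  36:3933  37:6182  38:10341  39:2429
  40:2304  41:1170  42:6628  43:9205  44:295  45:11147  46:10040  47:5877
  48:11062  49:11262  50:10585  51:6835  52:10186  53:11985  54:2096  55:8850
  56:10528  57:2232  58:1912  59:7978  60:1521  61:6125  62:5738  63:6612
  64:10754  65:595  66:3903  67:4415  68:4675  69:7532  70:2657  71:8259
  72:9352  73:10199  74:11505  75:11195  76:5393  77:4977  78:7880  79:3223
  80:1734  81:4968  82:11087  83:6506  84:7002  85:8811  86:11968  87:12306
  88:12283  89:12174  90:9491  91:2192  92:12013  93:8728  94:8325  95:10748
  96:2733  97:10244  98:7927  99:7237  100:3967  101:10676  102:3475  103:11594
  104:243  105:610  106:11015  107:7248  108:8352  109:1127  110:5341  111:6897
Giant step factor: 3796^(-112) ≡ 6270 (mod 12457).
Scan 4566·6270^i mod 12457 for i = 0, 1, …:
  i=0: 4566   i=1: 2634   i=2: 9655   i=3: 8287
  i=4: 1343   i=5: 12135   i=6: 11551   i=7: 12229
  i=8: 2995   i=9: 5951     …   i=64: 8013
  i=65: 2429
Match at i=65, j=39: e = 65·112 + 39 = 7319.

7319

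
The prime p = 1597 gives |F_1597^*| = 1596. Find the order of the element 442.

399

The order of 442 must divide p − 1 = 1596 = 2^2 · 3 · 7 · 19.
Divisors: 1, 2, 3, 4, 6, 7, 12, 14, 19, 21, 28, 38, 42, 57, 76, 84, 114, 133, 228, 266, 399, 532, 798, 1596.
Check each in increasing order: 442^1 ≡ 442;  442^2 ≡ 530;  442^3 ≡ 1098;  442^4 ≡ 1425;  442^6 ≡ 1466;  442^7 ≡ 1187;  442^12 ≡ 1191;  442^14 ≡ 415;  442^19 ≡ 372;  442^21 ≡ 729;  442^28 ≡ 1346;  442^38 ≡ 1042;  442^42 ≡ 1237;  442^57 ≡ 1150;  442^76 ≡ 1401;  442^84 ≡ 243;  442^114 ≡ 184;  442^133 ≡ 1374;  442^228 ≡ 319;  442^266 ≡ 222;  442^399 ≡ 1.
Smallest exponent giving 1 is 399.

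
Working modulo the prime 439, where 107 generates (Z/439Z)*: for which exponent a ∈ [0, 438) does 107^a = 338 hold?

Baby-step giant-step with m = ceil(sqrt(438)) = 21.
Baby table (107^j mod 439 for j=0..20):
  0:1  1:107  2:35  3:233  4:347  5:253  6:292  7:75
  8:123  9:430  10:354  11:124  12:98  13:389  14:357  15:6
  16:203  17:210  18:81  19:326  20:201
Giant step factor: 107^(-21) ≡ 329 (mod 439).
Scan 338·329^i mod 439 for i = 0, 1, …:
  i=0: 338   i=1: 135   i=2: 76   i=3: 420
  i=4: 334   i=5: 136   i=6: 405   i=7: 228
  i=8: 382   i=9: 124
Match at i=9, j=11: a = 9·21 + 11 = 200.

200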